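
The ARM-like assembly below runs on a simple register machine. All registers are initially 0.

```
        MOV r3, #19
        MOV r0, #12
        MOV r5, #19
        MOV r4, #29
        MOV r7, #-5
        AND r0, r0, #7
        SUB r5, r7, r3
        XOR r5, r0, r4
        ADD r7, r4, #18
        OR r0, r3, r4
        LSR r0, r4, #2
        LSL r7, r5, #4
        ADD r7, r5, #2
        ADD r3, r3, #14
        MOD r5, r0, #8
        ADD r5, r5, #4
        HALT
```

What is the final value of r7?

MOV r3, #19 → r3=19
MOV r0, #12 → r0=12
MOV r5, #19 → r5=19
MOV r4, #29 → r4=29
MOV r7, #-5 → r7=-5
AND r0, r0, #7 → r0=12&7=4
SUB r5, r7, r3 → r5=(-5)-19=-24
XOR r5, r0, r4 → r5=4^29=25
ADD r7, r4, #18 → r7=29+18=47
OR r0, r3, r4 → r0=19|29=31
LSR r0, r4, #2 → r0=29>>2=7
LSL r7, r5, #4 → r7=25<<4=400
ADD r7, r5, #2 → r7=25+2=27
ADD r3, r3, #14 → r3=19+14=33
MOD r5, r0, #8 → r5=7%8=7
ADD r5, r5, #4 → r5=7+4=11
halt.

27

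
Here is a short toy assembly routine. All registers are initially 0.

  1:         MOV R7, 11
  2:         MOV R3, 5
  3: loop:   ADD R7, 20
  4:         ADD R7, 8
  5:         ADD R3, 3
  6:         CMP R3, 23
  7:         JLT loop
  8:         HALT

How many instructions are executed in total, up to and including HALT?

MOV R7, 11 → R7=11
MOV R3, 5 → R3=5
ADD R7, 20 → R7=11+20=31
ADD R7, 8 → R7=31+8=39
ADD R3, 3 → R3=5+3=8
CMP R3, 23  (cmp 8,23)
JLT loop: taken
ADD R7, 20 → R7=39+20=59
ADD R7, 8 → R7=59+8=67
ADD R3, 3 → R3=8+3=11
CMP R3, 23  (cmp 11,23)
JLT loop: taken
ADD R7, 20 → R7=67+20=87
ADD R7, 8 → R7=87+8=95
ADD R3, 3 → R3=11+3=14
CMP R3, 23  (cmp 14,23)
JLT loop: taken
ADD R7, 20 → R7=95+20=115
ADD R7, 8 → R7=115+8=123
ADD R3, 3 → R3=14+3=17
CMP R3, 23  (cmp 17,23)
JLT loop: taken
ADD R7, 20 → R7=123+20=143
ADD R7, 8 → R7=143+8=151
ADD R3, 3 → R3=17+3=20
CMP R3, 23  (cmp 20,23)
JLT loop: taken
ADD R7, 20 → R7=151+20=171
ADD R7, 8 → R7=171+8=179
ADD R3, 3 → R3=20+3=23
CMP R3, 23  (cmp 23,23)
JLT loop: not taken
halt.
Total executed instructions: 33.

33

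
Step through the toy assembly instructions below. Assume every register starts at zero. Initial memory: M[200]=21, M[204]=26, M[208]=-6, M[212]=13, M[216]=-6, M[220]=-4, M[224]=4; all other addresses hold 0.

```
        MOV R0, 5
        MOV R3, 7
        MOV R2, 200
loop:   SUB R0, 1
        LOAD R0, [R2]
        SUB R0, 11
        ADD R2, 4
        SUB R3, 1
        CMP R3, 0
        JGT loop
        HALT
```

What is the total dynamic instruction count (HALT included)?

53

after MOV R0, 5: R0=5
after MOV R3, 7: R3=7
after MOV R2, 200: R2=200
after SUB R0, 1: R0=5-1=4
after LOAD R0, [R2]: R0=M[200]=21
after SUB R0, 11: R0=21-11=10
after ADD R2, 4: R2=200+4=204
after SUB R3, 1: R3=7-1=6
CMP R3, 0  (cmp 6,0)
JGT loop: taken
after SUB R0, 1: R0=10-1=9
after LOAD R0, [R2]: R0=M[204]=26
after SUB R0, 11: R0=26-11=15
after ADD R2, 4: R2=204+4=208
after SUB R3, 1: R3=6-1=5
CMP R3, 0  (cmp 5,0)
JGT loop: taken
after SUB R0, 1: R0=15-1=14
after LOAD R0, [R2]: R0=M[208]=-6
after SUB R0, 11: R0=(-6)-11=-17
after ADD R2, 4: R2=208+4=212
after SUB R3, 1: R3=5-1=4
CMP R3, 0  (cmp 4,0)
JGT loop: taken
after SUB R0, 1: R0=(-17)-1=-18
after LOAD R0, [R2]: R0=M[212]=13
after SUB R0, 11: R0=13-11=2
after ADD R2, 4: R2=212+4=216
after SUB R3, 1: R3=4-1=3
CMP R3, 0  (cmp 3,0)
JGT loop: taken
after SUB R0, 1: R0=2-1=1
after LOAD R0, [R2]: R0=M[216]=-6
after SUB R0, 11: R0=(-6)-11=-17
after ADD R2, 4: R2=216+4=220
after SUB R3, 1: R3=3-1=2
CMP R3, 0  (cmp 2,0)
JGT loop: taken
after SUB R0, 1: R0=(-17)-1=-18
after LOAD R0, [R2]: R0=M[220]=-4
after SUB R0, 11: R0=(-4)-11=-15
after ADD R2, 4: R2=220+4=224
after SUB R3, 1: R3=2-1=1
CMP R3, 0  (cmp 1,0)
JGT loop: taken
after SUB R0, 1: R0=(-15)-1=-16
after LOAD R0, [R2]: R0=M[224]=4
after SUB R0, 11: R0=4-11=-7
after ADD R2, 4: R2=224+4=228
after SUB R3, 1: R3=1-1=0
CMP R3, 0  (cmp 0,0)
JGT loop: not taken
halt.
Total executed instructions: 53.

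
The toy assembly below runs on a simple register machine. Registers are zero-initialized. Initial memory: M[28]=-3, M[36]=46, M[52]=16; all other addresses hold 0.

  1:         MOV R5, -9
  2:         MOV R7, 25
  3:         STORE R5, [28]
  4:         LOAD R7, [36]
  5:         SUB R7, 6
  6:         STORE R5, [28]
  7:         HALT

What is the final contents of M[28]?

-9

after MOV R5, -9: R5=-9
after MOV R7, 25: R7=25
STORE R5, [28] → M[28]=-9
after LOAD R7, [36]: R7=M[36]=46
after SUB R7, 6: R7=46-6=40
STORE R5, [28] → M[28]=-9
halt.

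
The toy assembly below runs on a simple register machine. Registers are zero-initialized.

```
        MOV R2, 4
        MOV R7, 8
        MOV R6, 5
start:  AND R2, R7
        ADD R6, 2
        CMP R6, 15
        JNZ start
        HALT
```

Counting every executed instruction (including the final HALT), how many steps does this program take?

MOV R2, 4 → R2=4
MOV R7, 8 → R7=8
MOV R6, 5 → R6=5
AND R2, R7 → R2=4&8=0
ADD R6, 2 → R6=5+2=7
CMP R6, 15  (cmp 7,15)
JNZ start: taken
AND R2, R7 → R2=0&8=0
ADD R6, 2 → R6=7+2=9
CMP R6, 15  (cmp 9,15)
JNZ start: taken
AND R2, R7 → R2=0&8=0
ADD R6, 2 → R6=9+2=11
CMP R6, 15  (cmp 11,15)
JNZ start: taken
AND R2, R7 → R2=0&8=0
ADD R6, 2 → R6=11+2=13
CMP R6, 15  (cmp 13,15)
JNZ start: taken
AND R2, R7 → R2=0&8=0
ADD R6, 2 → R6=13+2=15
CMP R6, 15  (cmp 15,15)
JNZ start: not taken
halt.
Total executed instructions: 24.

24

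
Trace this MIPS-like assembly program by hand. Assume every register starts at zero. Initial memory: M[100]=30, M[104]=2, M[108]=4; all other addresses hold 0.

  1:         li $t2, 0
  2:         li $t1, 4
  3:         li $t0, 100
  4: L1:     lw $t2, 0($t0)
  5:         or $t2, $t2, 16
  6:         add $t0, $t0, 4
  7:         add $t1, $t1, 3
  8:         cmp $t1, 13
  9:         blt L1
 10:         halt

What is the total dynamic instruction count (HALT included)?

22

li $t2, 0 → $t2=0
li $t1, 4 → $t1=4
li $t0, 100 → $t0=100
lw $t2, 0($t0) → $t2=M[100]=30
or $t2, $t2, 16 → $t2=30|16=30
add $t0, $t0, 4 → $t0=100+4=104
add $t1, $t1, 3 → $t1=4+3=7
cmp $t1, 13  (cmp 7,13)
blt L1: taken
lw $t2, 0($t0) → $t2=M[104]=2
or $t2, $t2, 16 → $t2=2|16=18
add $t0, $t0, 4 → $t0=104+4=108
add $t1, $t1, 3 → $t1=7+3=10
cmp $t1, 13  (cmp 10,13)
blt L1: taken
lw $t2, 0($t0) → $t2=M[108]=4
or $t2, $t2, 16 → $t2=4|16=20
add $t0, $t0, 4 → $t0=108+4=112
add $t1, $t1, 3 → $t1=10+3=13
cmp $t1, 13  (cmp 13,13)
blt L1: not taken
halt.
Total executed instructions: 22.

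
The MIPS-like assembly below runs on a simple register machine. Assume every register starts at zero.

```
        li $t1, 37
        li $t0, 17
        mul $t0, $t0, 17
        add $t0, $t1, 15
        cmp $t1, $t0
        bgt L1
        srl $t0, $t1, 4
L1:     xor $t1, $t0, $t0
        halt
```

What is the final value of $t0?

2

li $t1, 37 → $t1=37
li $t0, 17 → $t0=17
mul $t0, $t0, 17 → $t0=17*17=289
add $t0, $t1, 15 → $t0=37+15=52
cmp $t1, $t0  (cmp 37,52)
bgt L1: not taken
srl $t0, $t1, 4 → $t0=37>>4=2
xor $t1, $t0, $t0 → $t1=2^2=0
halt.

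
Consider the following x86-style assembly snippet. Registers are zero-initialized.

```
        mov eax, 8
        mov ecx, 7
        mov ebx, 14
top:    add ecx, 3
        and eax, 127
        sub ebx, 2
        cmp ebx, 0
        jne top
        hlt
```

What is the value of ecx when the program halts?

28

after mov eax, 8: eax=8
after mov ecx, 7: ecx=7
after mov ebx, 14: ebx=14
after add ecx, 3: ecx=7+3=10
after and eax, 127: eax=8&127=8
after sub ebx, 2: ebx=14-2=12
cmp ebx, 0  (cmp 12,0)
jne top: taken
after add ecx, 3: ecx=10+3=13
after and eax, 127: eax=8&127=8
after sub ebx, 2: ebx=12-2=10
cmp ebx, 0  (cmp 10,0)
jne top: taken
after add ecx, 3: ecx=13+3=16
after and eax, 127: eax=8&127=8
after sub ebx, 2: ebx=10-2=8
cmp ebx, 0  (cmp 8,0)
jne top: taken
after add ecx, 3: ecx=16+3=19
after and eax, 127: eax=8&127=8
after sub ebx, 2: ebx=8-2=6
cmp ebx, 0  (cmp 6,0)
jne top: taken
after add ecx, 3: ecx=19+3=22
after and eax, 127: eax=8&127=8
after sub ebx, 2: ebx=6-2=4
cmp ebx, 0  (cmp 4,0)
jne top: taken
after add ecx, 3: ecx=22+3=25
after and eax, 127: eax=8&127=8
after sub ebx, 2: ebx=4-2=2
cmp ebx, 0  (cmp 2,0)
jne top: taken
after add ecx, 3: ecx=25+3=28
after and eax, 127: eax=8&127=8
after sub ebx, 2: ebx=2-2=0
cmp ebx, 0  (cmp 0,0)
jne top: not taken
halt.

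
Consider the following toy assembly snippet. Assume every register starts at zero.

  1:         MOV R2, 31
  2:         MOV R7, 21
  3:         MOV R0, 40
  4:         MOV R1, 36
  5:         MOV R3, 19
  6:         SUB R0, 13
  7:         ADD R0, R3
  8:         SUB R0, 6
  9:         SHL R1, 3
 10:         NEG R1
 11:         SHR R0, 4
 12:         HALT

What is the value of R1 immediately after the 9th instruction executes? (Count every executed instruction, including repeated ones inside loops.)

288

MOV R2, 31 → R2=31
MOV R7, 21 → R7=21
MOV R0, 40 → R0=40
MOV R1, 36 → R1=36
MOV R3, 19 → R3=19
SUB R0, 13 → R0=40-13=27
ADD R0, R3 → R0=27+19=46
SUB R0, 6 → R0=46-6=40
SHL R1, 3 → R1=36<<3=288
After step 9: R1 = 288.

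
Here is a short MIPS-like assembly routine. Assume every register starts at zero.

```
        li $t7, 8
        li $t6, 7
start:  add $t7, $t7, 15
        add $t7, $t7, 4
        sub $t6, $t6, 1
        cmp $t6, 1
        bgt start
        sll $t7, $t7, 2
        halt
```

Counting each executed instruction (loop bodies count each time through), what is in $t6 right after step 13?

li $t7, 8 → $t7=8
li $t6, 7 → $t6=7
add $t7, $t7, 15 → $t7=8+15=23
add $t7, $t7, 4 → $t7=23+4=27
sub $t6, $t6, 1 → $t6=7-1=6
cmp $t6, 1  (cmp 6,1)
bgt start: taken
add $t7, $t7, 15 → $t7=27+15=42
add $t7, $t7, 4 → $t7=42+4=46
sub $t6, $t6, 1 → $t6=6-1=5
cmp $t6, 1  (cmp 5,1)
bgt start: taken
add $t7, $t7, 15 → $t7=46+15=61
After step 13: $t6 = 5.

5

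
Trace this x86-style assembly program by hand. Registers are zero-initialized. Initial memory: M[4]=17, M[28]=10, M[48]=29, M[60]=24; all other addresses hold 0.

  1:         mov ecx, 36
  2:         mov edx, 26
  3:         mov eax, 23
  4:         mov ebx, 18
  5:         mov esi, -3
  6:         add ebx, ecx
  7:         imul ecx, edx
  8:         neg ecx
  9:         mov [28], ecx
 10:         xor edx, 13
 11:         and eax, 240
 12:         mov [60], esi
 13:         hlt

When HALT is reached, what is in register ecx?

-936

after mov ecx, 36: ecx=36
after mov edx, 26: edx=26
after mov eax, 23: eax=23
after mov ebx, 18: ebx=18
after mov esi, -3: esi=-3
after add ebx, ecx: ebx=18+36=54
after imul ecx, edx: ecx=36*26=936
after neg ecx: ecx=-(936)=-936
mov [28], ecx → M[28]=-936
after xor edx, 13: edx=26^13=23
after and eax, 240: eax=23&240=16
mov [60], esi → M[60]=-3
halt.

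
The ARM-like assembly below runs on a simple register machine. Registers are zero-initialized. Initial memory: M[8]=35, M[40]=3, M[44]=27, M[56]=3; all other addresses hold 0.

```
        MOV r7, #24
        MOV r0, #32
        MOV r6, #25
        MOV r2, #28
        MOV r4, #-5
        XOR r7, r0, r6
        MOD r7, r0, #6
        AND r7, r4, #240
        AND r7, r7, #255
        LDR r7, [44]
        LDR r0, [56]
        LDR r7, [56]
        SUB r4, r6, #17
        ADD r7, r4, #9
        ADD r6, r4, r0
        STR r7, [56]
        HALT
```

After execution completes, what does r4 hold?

8

MOV r7, #24 → r7=24
MOV r0, #32 → r0=32
MOV r6, #25 → r6=25
MOV r2, #28 → r2=28
MOV r4, #-5 → r4=-5
XOR r7, r0, r6 → r7=32^25=57
MOD r7, r0, #6 → r7=32%6=2
AND r7, r4, #240 → r7=(-5)&240=240
AND r7, r7, #255 → r7=240&255=240
LDR r7, [44] → r7=M[44]=27
LDR r0, [56] → r0=M[56]=3
LDR r7, [56] → r7=M[56]=3
SUB r4, r6, #17 → r4=25-17=8
ADD r7, r4, #9 → r7=8+9=17
ADD r6, r4, r0 → r6=8+3=11
STR r7, [56] → M[56]=17
halt.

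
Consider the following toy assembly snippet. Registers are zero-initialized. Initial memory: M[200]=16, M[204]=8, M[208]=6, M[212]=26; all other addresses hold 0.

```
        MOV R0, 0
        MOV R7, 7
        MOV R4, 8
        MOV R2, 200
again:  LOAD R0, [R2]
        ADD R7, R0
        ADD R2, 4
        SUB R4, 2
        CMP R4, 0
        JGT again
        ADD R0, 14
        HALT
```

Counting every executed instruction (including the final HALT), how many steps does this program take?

MOV R0, 0 → R0=0
MOV R7, 7 → R7=7
MOV R4, 8 → R4=8
MOV R2, 200 → R2=200
LOAD R0, [R2] → R0=M[200]=16
ADD R7, R0 → R7=7+16=23
ADD R2, 4 → R2=200+4=204
SUB R4, 2 → R4=8-2=6
CMP R4, 0  (cmp 6,0)
JGT again: taken
LOAD R0, [R2] → R0=M[204]=8
ADD R7, R0 → R7=23+8=31
ADD R2, 4 → R2=204+4=208
SUB R4, 2 → R4=6-2=4
CMP R4, 0  (cmp 4,0)
JGT again: taken
LOAD R0, [R2] → R0=M[208]=6
ADD R7, R0 → R7=31+6=37
ADD R2, 4 → R2=208+4=212
SUB R4, 2 → R4=4-2=2
CMP R4, 0  (cmp 2,0)
JGT again: taken
LOAD R0, [R2] → R0=M[212]=26
ADD R7, R0 → R7=37+26=63
ADD R2, 4 → R2=212+4=216
SUB R4, 2 → R4=2-2=0
CMP R4, 0  (cmp 0,0)
JGT again: not taken
ADD R0, 14 → R0=26+14=40
halt.
Total executed instructions: 30.

30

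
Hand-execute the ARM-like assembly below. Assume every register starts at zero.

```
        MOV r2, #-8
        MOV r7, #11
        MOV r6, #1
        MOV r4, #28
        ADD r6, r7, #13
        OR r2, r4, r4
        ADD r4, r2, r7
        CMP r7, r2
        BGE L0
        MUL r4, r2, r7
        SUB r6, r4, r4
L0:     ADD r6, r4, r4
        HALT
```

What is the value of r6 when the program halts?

MOV r2, #-8 → r2=-8
MOV r7, #11 → r7=11
MOV r6, #1 → r6=1
MOV r4, #28 → r4=28
ADD r6, r7, #13 → r6=11+13=24
OR r2, r4, r4 → r2=28|28=28
ADD r4, r2, r7 → r4=28+11=39
CMP r7, r2  (cmp 11,28)
BGE L0: not taken
MUL r4, r2, r7 → r4=28*11=308
SUB r6, r4, r4 → r6=308-308=0
ADD r6, r4, r4 → r6=308+308=616
halt.

616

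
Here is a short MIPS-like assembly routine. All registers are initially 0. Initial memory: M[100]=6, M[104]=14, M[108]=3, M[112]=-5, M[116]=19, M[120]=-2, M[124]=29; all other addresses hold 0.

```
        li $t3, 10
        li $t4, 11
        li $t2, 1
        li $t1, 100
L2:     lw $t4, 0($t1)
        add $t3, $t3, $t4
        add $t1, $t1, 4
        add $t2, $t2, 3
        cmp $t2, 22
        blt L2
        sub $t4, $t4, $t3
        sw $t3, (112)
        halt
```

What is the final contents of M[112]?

74

$t3=10
$t4=11
$t2=1
$t1=100
$t4=M[100]=6
$t3=10+6=16
$t1=100+4=104
$t2=1+3=4
cmp $t2, 22  (cmp 4,22)
blt L2: taken
$t4=M[104]=14
$t3=16+14=30
$t1=104+4=108
$t2=4+3=7
cmp $t2, 22  (cmp 7,22)
blt L2: taken
$t4=M[108]=3
$t3=30+3=33
$t1=108+4=112
$t2=7+3=10
cmp $t2, 22  (cmp 10,22)
blt L2: taken
$t4=M[112]=-5
$t3=33+(-5)=28
$t1=112+4=116
$t2=10+3=13
cmp $t2, 22  (cmp 13,22)
blt L2: taken
$t4=M[116]=19
$t3=28+19=47
$t1=116+4=120
$t2=13+3=16
cmp $t2, 22  (cmp 16,22)
blt L2: taken
$t4=M[120]=-2
$t3=47+(-2)=45
$t1=120+4=124
$t2=16+3=19
cmp $t2, 22  (cmp 19,22)
blt L2: taken
$t4=M[124]=29
$t3=45+29=74
$t1=124+4=128
$t2=19+3=22
cmp $t2, 22  (cmp 22,22)
blt L2: not taken
$t4=29-74=-45
sw $t3, (112) → M[112]=74
halt.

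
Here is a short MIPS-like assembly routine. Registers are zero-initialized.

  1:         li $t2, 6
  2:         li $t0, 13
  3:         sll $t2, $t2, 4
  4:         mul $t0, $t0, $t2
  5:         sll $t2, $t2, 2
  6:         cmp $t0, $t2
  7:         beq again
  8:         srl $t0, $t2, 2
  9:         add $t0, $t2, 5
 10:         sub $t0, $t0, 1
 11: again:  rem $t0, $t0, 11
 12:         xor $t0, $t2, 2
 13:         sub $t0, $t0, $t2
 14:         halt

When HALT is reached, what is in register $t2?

384

after li $t2, 6: $t2=6
after li $t0, 13: $t0=13
after sll $t2, $t2, 4: $t2=6<<4=96
after mul $t0, $t0, $t2: $t0=13*96=1248
after sll $t2, $t2, 2: $t2=96<<2=384
cmp $t0, $t2  (cmp 1248,384)
beq again: not taken
after srl $t0, $t2, 2: $t0=384>>2=96
after add $t0, $t2, 5: $t0=384+5=389
after sub $t0, $t0, 1: $t0=389-1=388
after rem $t0, $t0, 11: $t0=388%11=3
after xor $t0, $t2, 2: $t0=384^2=386
after sub $t0, $t0, $t2: $t0=386-384=2
halt.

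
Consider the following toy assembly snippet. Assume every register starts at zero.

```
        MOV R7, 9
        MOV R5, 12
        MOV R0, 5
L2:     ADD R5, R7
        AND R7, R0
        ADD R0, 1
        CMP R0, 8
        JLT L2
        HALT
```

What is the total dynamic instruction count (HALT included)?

19

MOV R7, 9 → R7=9
MOV R5, 12 → R5=12
MOV R0, 5 → R0=5
ADD R5, R7 → R5=12+9=21
AND R7, R0 → R7=9&5=1
ADD R0, 1 → R0=5+1=6
CMP R0, 8  (cmp 6,8)
JLT L2: taken
ADD R5, R7 → R5=21+1=22
AND R7, R0 → R7=1&6=0
ADD R0, 1 → R0=6+1=7
CMP R0, 8  (cmp 7,8)
JLT L2: taken
ADD R5, R7 → R5=22+0=22
AND R7, R0 → R7=0&7=0
ADD R0, 1 → R0=7+1=8
CMP R0, 8  (cmp 8,8)
JLT L2: not taken
halt.
Total executed instructions: 19.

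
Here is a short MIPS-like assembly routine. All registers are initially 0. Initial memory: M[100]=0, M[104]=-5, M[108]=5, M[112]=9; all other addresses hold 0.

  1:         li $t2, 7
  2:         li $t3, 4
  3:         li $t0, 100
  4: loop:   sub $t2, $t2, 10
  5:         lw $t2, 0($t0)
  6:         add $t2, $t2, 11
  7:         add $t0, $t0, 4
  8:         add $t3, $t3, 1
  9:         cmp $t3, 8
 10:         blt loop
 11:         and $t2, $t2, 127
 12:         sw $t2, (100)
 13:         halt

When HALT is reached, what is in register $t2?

li $t2, 7 → $t2=7
li $t3, 4 → $t3=4
li $t0, 100 → $t0=100
sub $t2, $t2, 10 → $t2=7-10=-3
lw $t2, 0($t0) → $t2=M[100]=0
add $t2, $t2, 11 → $t2=0+11=11
add $t0, $t0, 4 → $t0=100+4=104
add $t3, $t3, 1 → $t3=4+1=5
cmp $t3, 8  (cmp 5,8)
blt loop: taken
sub $t2, $t2, 10 → $t2=11-10=1
lw $t2, 0($t0) → $t2=M[104]=-5
add $t2, $t2, 11 → $t2=(-5)+11=6
add $t0, $t0, 4 → $t0=104+4=108
add $t3, $t3, 1 → $t3=5+1=6
cmp $t3, 8  (cmp 6,8)
blt loop: taken
sub $t2, $t2, 10 → $t2=6-10=-4
lw $t2, 0($t0) → $t2=M[108]=5
add $t2, $t2, 11 → $t2=5+11=16
add $t0, $t0, 4 → $t0=108+4=112
add $t3, $t3, 1 → $t3=6+1=7
cmp $t3, 8  (cmp 7,8)
blt loop: taken
sub $t2, $t2, 10 → $t2=16-10=6
lw $t2, 0($t0) → $t2=M[112]=9
add $t2, $t2, 11 → $t2=9+11=20
add $t0, $t0, 4 → $t0=112+4=116
add $t3, $t3, 1 → $t3=7+1=8
cmp $t3, 8  (cmp 8,8)
blt loop: not taken
and $t2, $t2, 127 → $t2=20&127=20
sw $t2, (100) → M[100]=20
halt.

20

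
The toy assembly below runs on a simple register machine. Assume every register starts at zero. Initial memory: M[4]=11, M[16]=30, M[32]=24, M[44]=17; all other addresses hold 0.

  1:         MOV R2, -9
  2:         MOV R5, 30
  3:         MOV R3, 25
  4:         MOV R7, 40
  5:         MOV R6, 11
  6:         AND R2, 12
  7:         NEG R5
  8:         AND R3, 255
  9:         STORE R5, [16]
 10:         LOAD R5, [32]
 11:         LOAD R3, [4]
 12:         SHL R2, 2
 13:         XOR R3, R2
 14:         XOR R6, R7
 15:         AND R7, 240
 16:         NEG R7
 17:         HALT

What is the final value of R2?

after MOV R2, -9: R2=-9
after MOV R5, 30: R5=30
after MOV R3, 25: R3=25
after MOV R7, 40: R7=40
after MOV R6, 11: R6=11
after AND R2, 12: R2=(-9)&12=4
after NEG R5: R5=-(30)=-30
after AND R3, 255: R3=25&255=25
STORE R5, [16] → M[16]=-30
after LOAD R5, [32]: R5=M[32]=24
after LOAD R3, [4]: R3=M[4]=11
after SHL R2, 2: R2=4<<2=16
after XOR R3, R2: R3=11^16=27
after XOR R6, R7: R6=11^40=35
after AND R7, 240: R7=40&240=32
after NEG R7: R7=-(32)=-32
halt.

16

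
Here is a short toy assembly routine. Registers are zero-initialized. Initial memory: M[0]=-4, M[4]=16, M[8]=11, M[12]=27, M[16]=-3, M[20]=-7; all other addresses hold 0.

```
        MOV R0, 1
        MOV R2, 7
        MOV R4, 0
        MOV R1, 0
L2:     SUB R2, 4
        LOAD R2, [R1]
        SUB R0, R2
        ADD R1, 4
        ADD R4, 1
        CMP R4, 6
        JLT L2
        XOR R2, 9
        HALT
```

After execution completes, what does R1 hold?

R0=1
R2=7
R4=0
R1=0
R2=7-4=3
R2=M[0]=-4
R0=1-(-4)=5
R1=0+4=4
R4=0+1=1
CMP R4, 6  (cmp 1,6)
JLT L2: taken
R2=(-4)-4=-8
R2=M[4]=16
R0=5-16=-11
R1=4+4=8
R4=1+1=2
CMP R4, 6  (cmp 2,6)
JLT L2: taken
R2=16-4=12
R2=M[8]=11
R0=(-11)-11=-22
R1=8+4=12
R4=2+1=3
CMP R4, 6  (cmp 3,6)
JLT L2: taken
R2=11-4=7
R2=M[12]=27
R0=(-22)-27=-49
R1=12+4=16
R4=3+1=4
CMP R4, 6  (cmp 4,6)
JLT L2: taken
R2=27-4=23
R2=M[16]=-3
R0=(-49)-(-3)=-46
R1=16+4=20
R4=4+1=5
CMP R4, 6  (cmp 5,6)
JLT L2: taken
R2=(-3)-4=-7
R2=M[20]=-7
R0=(-46)-(-7)=-39
R1=20+4=24
R4=5+1=6
CMP R4, 6  (cmp 6,6)
JLT L2: not taken
R2=(-7)^9=-16
halt.

24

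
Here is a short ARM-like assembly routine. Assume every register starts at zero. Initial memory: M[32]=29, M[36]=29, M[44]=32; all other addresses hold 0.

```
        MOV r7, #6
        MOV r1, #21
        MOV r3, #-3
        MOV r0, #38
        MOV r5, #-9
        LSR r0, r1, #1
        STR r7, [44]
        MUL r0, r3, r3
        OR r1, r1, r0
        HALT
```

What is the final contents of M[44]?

6

after MOV r7, #6: r7=6
after MOV r1, #21: r1=21
after MOV r3, #-3: r3=-3
after MOV r0, #38: r0=38
after MOV r5, #-9: r5=-9
after LSR r0, r1, #1: r0=21>>1=10
STR r7, [44] → M[44]=6
after MUL r0, r3, r3: r0=(-3)*(-3)=9
after OR r1, r1, r0: r1=21|9=29
halt.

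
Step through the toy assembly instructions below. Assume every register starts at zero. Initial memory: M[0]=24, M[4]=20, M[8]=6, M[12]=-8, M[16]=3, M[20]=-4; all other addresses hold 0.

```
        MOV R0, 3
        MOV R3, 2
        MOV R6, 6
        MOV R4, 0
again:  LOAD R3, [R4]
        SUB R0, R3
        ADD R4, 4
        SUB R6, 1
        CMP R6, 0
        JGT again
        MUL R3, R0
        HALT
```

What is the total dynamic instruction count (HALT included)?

MOV R0, 3 → R0=3
MOV R3, 2 → R3=2
MOV R6, 6 → R6=6
MOV R4, 0 → R4=0
LOAD R3, [R4] → R3=M[0]=24
SUB R0, R3 → R0=3-24=-21
ADD R4, 4 → R4=0+4=4
SUB R6, 1 → R6=6-1=5
CMP R6, 0  (cmp 5,0)
JGT again: taken
LOAD R3, [R4] → R3=M[4]=20
SUB R0, R3 → R0=(-21)-20=-41
ADD R4, 4 → R4=4+4=8
SUB R6, 1 → R6=5-1=4
CMP R6, 0  (cmp 4,0)
JGT again: taken
LOAD R3, [R4] → R3=M[8]=6
SUB R0, R3 → R0=(-41)-6=-47
ADD R4, 4 → R4=8+4=12
SUB R6, 1 → R6=4-1=3
CMP R6, 0  (cmp 3,0)
JGT again: taken
LOAD R3, [R4] → R3=M[12]=-8
SUB R0, R3 → R0=(-47)-(-8)=-39
ADD R4, 4 → R4=12+4=16
SUB R6, 1 → R6=3-1=2
CMP R6, 0  (cmp 2,0)
JGT again: taken
LOAD R3, [R4] → R3=M[16]=3
SUB R0, R3 → R0=(-39)-3=-42
ADD R4, 4 → R4=16+4=20
SUB R6, 1 → R6=2-1=1
CMP R6, 0  (cmp 1,0)
JGT again: taken
LOAD R3, [R4] → R3=M[20]=-4
SUB R0, R3 → R0=(-42)-(-4)=-38
ADD R4, 4 → R4=20+4=24
SUB R6, 1 → R6=1-1=0
CMP R6, 0  (cmp 0,0)
JGT again: not taken
MUL R3, R0 → R3=(-4)*(-38)=152
halt.
Total executed instructions: 42.

42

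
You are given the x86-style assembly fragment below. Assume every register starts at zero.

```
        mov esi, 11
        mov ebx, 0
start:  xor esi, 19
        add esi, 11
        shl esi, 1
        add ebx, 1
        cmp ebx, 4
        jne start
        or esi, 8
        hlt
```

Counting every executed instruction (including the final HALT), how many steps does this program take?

28

after mov esi, 11: esi=11
after mov ebx, 0: ebx=0
after xor esi, 19: esi=11^19=24
after add esi, 11: esi=24+11=35
after shl esi, 1: esi=35<<1=70
after add ebx, 1: ebx=0+1=1
cmp ebx, 4  (cmp 1,4)
jne start: taken
after xor esi, 19: esi=70^19=85
after add esi, 11: esi=85+11=96
after shl esi, 1: esi=96<<1=192
after add ebx, 1: ebx=1+1=2
cmp ebx, 4  (cmp 2,4)
jne start: taken
after xor esi, 19: esi=192^19=211
after add esi, 11: esi=211+11=222
after shl esi, 1: esi=222<<1=444
after add ebx, 1: ebx=2+1=3
cmp ebx, 4  (cmp 3,4)
jne start: taken
after xor esi, 19: esi=444^19=431
after add esi, 11: esi=431+11=442
after shl esi, 1: esi=442<<1=884
after add ebx, 1: ebx=3+1=4
cmp ebx, 4  (cmp 4,4)
jne start: not taken
after or esi, 8: esi=884|8=892
halt.
Total executed instructions: 28.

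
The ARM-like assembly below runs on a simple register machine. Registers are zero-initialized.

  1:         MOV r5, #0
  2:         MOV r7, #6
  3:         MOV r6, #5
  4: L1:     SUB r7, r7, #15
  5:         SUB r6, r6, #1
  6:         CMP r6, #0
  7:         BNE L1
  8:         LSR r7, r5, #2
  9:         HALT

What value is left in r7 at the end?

0

r5=0
r7=6
r6=5
r7=6-15=-9
r6=5-1=4
CMP r6, #0  (cmp 4,0)
BNE L1: taken
r7=(-9)-15=-24
r6=4-1=3
CMP r6, #0  (cmp 3,0)
BNE L1: taken
r7=(-24)-15=-39
r6=3-1=2
CMP r6, #0  (cmp 2,0)
BNE L1: taken
r7=(-39)-15=-54
r6=2-1=1
CMP r6, #0  (cmp 1,0)
BNE L1: taken
r7=(-54)-15=-69
r6=1-1=0
CMP r6, #0  (cmp 0,0)
BNE L1: not taken
r7=0>>2=0
halt.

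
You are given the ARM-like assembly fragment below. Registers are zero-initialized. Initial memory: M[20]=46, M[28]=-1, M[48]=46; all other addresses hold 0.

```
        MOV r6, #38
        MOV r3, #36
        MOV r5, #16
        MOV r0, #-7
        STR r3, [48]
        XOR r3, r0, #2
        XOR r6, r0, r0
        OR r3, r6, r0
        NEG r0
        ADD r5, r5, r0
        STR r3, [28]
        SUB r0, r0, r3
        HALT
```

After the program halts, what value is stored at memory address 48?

36

r6=38
r3=36
r5=16
r0=-7
STR r3, [48] → M[48]=36
r3=(-7)^2=-5
r6=(-7)^(-7)=0
r3=0|(-7)=-7
r0=-(-7)=7
r5=16+7=23
STR r3, [28] → M[28]=-7
r0=7-(-7)=14
halt.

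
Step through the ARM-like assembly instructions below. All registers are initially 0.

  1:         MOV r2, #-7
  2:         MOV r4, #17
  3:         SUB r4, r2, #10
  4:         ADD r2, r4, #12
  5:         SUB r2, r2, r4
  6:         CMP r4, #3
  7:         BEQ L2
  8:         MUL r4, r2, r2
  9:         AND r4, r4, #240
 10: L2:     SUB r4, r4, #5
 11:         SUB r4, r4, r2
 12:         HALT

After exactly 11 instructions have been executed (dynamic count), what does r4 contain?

r2=-7
r4=17
r4=(-7)-10=-17
r2=(-17)+12=-5
r2=(-5)-(-17)=12
CMP r4, #3  (cmp -17,3)
BEQ L2: not taken
r4=12*12=144
r4=144&240=144
r4=144-5=139
r4=139-12=127
After step 11: r4 = 127.

127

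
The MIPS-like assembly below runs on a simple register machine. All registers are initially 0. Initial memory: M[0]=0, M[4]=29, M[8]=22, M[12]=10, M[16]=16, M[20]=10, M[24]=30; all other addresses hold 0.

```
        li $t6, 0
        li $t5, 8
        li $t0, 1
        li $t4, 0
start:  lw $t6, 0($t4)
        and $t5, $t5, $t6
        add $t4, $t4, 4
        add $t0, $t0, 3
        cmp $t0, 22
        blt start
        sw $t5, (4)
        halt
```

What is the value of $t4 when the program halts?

28

li $t6, 0 → $t6=0
li $t5, 8 → $t5=8
li $t0, 1 → $t0=1
li $t4, 0 → $t4=0
lw $t6, 0($t4) → $t6=M[0]=0
and $t5, $t5, $t6 → $t5=8&0=0
add $t4, $t4, 4 → $t4=0+4=4
add $t0, $t0, 3 → $t0=1+3=4
cmp $t0, 22  (cmp 4,22)
blt start: taken
lw $t6, 0($t4) → $t6=M[4]=29
and $t5, $t5, $t6 → $t5=0&29=0
add $t4, $t4, 4 → $t4=4+4=8
add $t0, $t0, 3 → $t0=4+3=7
cmp $t0, 22  (cmp 7,22)
blt start: taken
lw $t6, 0($t4) → $t6=M[8]=22
and $t5, $t5, $t6 → $t5=0&22=0
add $t4, $t4, 4 → $t4=8+4=12
add $t0, $t0, 3 → $t0=7+3=10
cmp $t0, 22  (cmp 10,22)
blt start: taken
lw $t6, 0($t4) → $t6=M[12]=10
and $t5, $t5, $t6 → $t5=0&10=0
add $t4, $t4, 4 → $t4=12+4=16
add $t0, $t0, 3 → $t0=10+3=13
cmp $t0, 22  (cmp 13,22)
blt start: taken
lw $t6, 0($t4) → $t6=M[16]=16
and $t5, $t5, $t6 → $t5=0&16=0
add $t4, $t4, 4 → $t4=16+4=20
add $t0, $t0, 3 → $t0=13+3=16
cmp $t0, 22  (cmp 16,22)
blt start: taken
lw $t6, 0($t4) → $t6=M[20]=10
and $t5, $t5, $t6 → $t5=0&10=0
add $t4, $t4, 4 → $t4=20+4=24
add $t0, $t0, 3 → $t0=16+3=19
cmp $t0, 22  (cmp 19,22)
blt start: taken
lw $t6, 0($t4) → $t6=M[24]=30
and $t5, $t5, $t6 → $t5=0&30=0
add $t4, $t4, 4 → $t4=24+4=28
add $t0, $t0, 3 → $t0=19+3=22
cmp $t0, 22  (cmp 22,22)
blt start: not taken
sw $t5, (4) → M[4]=0
halt.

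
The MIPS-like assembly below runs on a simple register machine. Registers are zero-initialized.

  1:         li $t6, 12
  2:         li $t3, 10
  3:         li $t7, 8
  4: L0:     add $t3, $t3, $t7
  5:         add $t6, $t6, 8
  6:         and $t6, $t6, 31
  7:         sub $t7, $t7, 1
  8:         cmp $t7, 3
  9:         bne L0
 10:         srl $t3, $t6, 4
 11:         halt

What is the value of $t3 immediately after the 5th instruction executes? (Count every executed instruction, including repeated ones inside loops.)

18

li $t6, 12 → $t6=12
li $t3, 10 → $t3=10
li $t7, 8 → $t7=8
add $t3, $t3, $t7 → $t3=10+8=18
add $t6, $t6, 8 → $t6=12+8=20
After step 5: $t3 = 18.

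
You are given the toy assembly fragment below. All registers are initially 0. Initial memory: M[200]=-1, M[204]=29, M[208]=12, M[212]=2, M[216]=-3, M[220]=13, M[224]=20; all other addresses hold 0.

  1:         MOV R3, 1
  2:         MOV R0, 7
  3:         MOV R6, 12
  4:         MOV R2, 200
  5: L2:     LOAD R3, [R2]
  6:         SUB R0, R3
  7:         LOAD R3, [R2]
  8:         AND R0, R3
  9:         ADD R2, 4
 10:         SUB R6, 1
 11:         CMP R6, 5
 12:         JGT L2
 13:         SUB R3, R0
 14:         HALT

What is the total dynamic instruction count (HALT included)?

after MOV R3, 1: R3=1
after MOV R0, 7: R0=7
after MOV R6, 12: R6=12
after MOV R2, 200: R2=200
after LOAD R3, [R2]: R3=M[200]=-1
after SUB R0, R3: R0=7-(-1)=8
after LOAD R3, [R2]: R3=M[200]=-1
after AND R0, R3: R0=8&(-1)=8
after ADD R2, 4: R2=200+4=204
after SUB R6, 1: R6=12-1=11
CMP R6, 5  (cmp 11,5)
JGT L2: taken
after LOAD R3, [R2]: R3=M[204]=29
after SUB R0, R3: R0=8-29=-21
after LOAD R3, [R2]: R3=M[204]=29
after AND R0, R3: R0=(-21)&29=9
after ADD R2, 4: R2=204+4=208
after SUB R6, 1: R6=11-1=10
CMP R6, 5  (cmp 10,5)
JGT L2: taken
after LOAD R3, [R2]: R3=M[208]=12
after SUB R0, R3: R0=9-12=-3
after LOAD R3, [R2]: R3=M[208]=12
after AND R0, R3: R0=(-3)&12=12
after ADD R2, 4: R2=208+4=212
after SUB R6, 1: R6=10-1=9
CMP R6, 5  (cmp 9,5)
JGT L2: taken
after LOAD R3, [R2]: R3=M[212]=2
after SUB R0, R3: R0=12-2=10
after LOAD R3, [R2]: R3=M[212]=2
after AND R0, R3: R0=10&2=2
after ADD R2, 4: R2=212+4=216
after SUB R6, 1: R6=9-1=8
CMP R6, 5  (cmp 8,5)
JGT L2: taken
after LOAD R3, [R2]: R3=M[216]=-3
after SUB R0, R3: R0=2-(-3)=5
after LOAD R3, [R2]: R3=M[216]=-3
after AND R0, R3: R0=5&(-3)=5
after ADD R2, 4: R2=216+4=220
after SUB R6, 1: R6=8-1=7
CMP R6, 5  (cmp 7,5)
JGT L2: taken
after LOAD R3, [R2]: R3=M[220]=13
after SUB R0, R3: R0=5-13=-8
after LOAD R3, [R2]: R3=M[220]=13
after AND R0, R3: R0=(-8)&13=8
after ADD R2, 4: R2=220+4=224
after SUB R6, 1: R6=7-1=6
CMP R6, 5  (cmp 6,5)
JGT L2: taken
after LOAD R3, [R2]: R3=M[224]=20
after SUB R0, R3: R0=8-20=-12
after LOAD R3, [R2]: R3=M[224]=20
after AND R0, R3: R0=(-12)&20=20
after ADD R2, 4: R2=224+4=228
after SUB R6, 1: R6=6-1=5
CMP R6, 5  (cmp 5,5)
JGT L2: not taken
after SUB R3, R0: R3=20-20=0
halt.
Total executed instructions: 62.

62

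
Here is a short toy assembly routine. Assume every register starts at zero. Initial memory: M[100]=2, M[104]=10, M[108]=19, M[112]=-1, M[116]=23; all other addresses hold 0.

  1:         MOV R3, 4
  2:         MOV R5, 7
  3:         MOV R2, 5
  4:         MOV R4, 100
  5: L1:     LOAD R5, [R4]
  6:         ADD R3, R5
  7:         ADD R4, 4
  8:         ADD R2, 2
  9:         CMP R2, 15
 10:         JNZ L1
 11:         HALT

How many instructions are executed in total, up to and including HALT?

35

MOV R3, 4 → R3=4
MOV R5, 7 → R5=7
MOV R2, 5 → R2=5
MOV R4, 100 → R4=100
LOAD R5, [R4] → R5=M[100]=2
ADD R3, R5 → R3=4+2=6
ADD R4, 4 → R4=100+4=104
ADD R2, 2 → R2=5+2=7
CMP R2, 15  (cmp 7,15)
JNZ L1: taken
LOAD R5, [R4] → R5=M[104]=10
ADD R3, R5 → R3=6+10=16
ADD R4, 4 → R4=104+4=108
ADD R2, 2 → R2=7+2=9
CMP R2, 15  (cmp 9,15)
JNZ L1: taken
LOAD R5, [R4] → R5=M[108]=19
ADD R3, R5 → R3=16+19=35
ADD R4, 4 → R4=108+4=112
ADD R2, 2 → R2=9+2=11
CMP R2, 15  (cmp 11,15)
JNZ L1: taken
LOAD R5, [R4] → R5=M[112]=-1
ADD R3, R5 → R3=35+(-1)=34
ADD R4, 4 → R4=112+4=116
ADD R2, 2 → R2=11+2=13
CMP R2, 15  (cmp 13,15)
JNZ L1: taken
LOAD R5, [R4] → R5=M[116]=23
ADD R3, R5 → R3=34+23=57
ADD R4, 4 → R4=116+4=120
ADD R2, 2 → R2=13+2=15
CMP R2, 15  (cmp 15,15)
JNZ L1: not taken
halt.
Total executed instructions: 35.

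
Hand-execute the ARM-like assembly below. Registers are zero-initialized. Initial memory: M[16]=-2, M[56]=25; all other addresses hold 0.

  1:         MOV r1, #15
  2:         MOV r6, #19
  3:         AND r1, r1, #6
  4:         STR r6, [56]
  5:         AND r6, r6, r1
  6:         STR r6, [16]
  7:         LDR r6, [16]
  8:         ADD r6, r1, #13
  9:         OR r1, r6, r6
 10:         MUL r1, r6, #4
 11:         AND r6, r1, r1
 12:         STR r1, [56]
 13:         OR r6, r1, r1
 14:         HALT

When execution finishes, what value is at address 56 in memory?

76

MOV r1, #15 → r1=15
MOV r6, #19 → r6=19
AND r1, r1, #6 → r1=15&6=6
STR r6, [56] → M[56]=19
AND r6, r6, r1 → r6=19&6=2
STR r6, [16] → M[16]=2
LDR r6, [16] → r6=M[16]=2
ADD r6, r1, #13 → r6=6+13=19
OR r1, r6, r6 → r1=19|19=19
MUL r1, r6, #4 → r1=19*4=76
AND r6, r1, r1 → r6=76&76=76
STR r1, [56] → M[56]=76
OR r6, r1, r1 → r6=76|76=76
halt.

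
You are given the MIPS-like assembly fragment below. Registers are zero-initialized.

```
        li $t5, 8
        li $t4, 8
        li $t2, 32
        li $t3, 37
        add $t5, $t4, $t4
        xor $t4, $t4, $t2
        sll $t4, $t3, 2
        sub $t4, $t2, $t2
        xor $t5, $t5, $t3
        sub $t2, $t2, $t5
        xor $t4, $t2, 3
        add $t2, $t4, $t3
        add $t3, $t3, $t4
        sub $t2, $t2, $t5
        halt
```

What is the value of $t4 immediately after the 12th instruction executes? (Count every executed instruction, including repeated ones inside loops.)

li $t5, 8 → $t5=8
li $t4, 8 → $t4=8
li $t2, 32 → $t2=32
li $t3, 37 → $t3=37
add $t5, $t4, $t4 → $t5=8+8=16
xor $t4, $t4, $t2 → $t4=8^32=40
sll $t4, $t3, 2 → $t4=37<<2=148
sub $t4, $t2, $t2 → $t4=32-32=0
xor $t5, $t5, $t3 → $t5=16^37=53
sub $t2, $t2, $t5 → $t2=32-53=-21
xor $t4, $t2, 3 → $t4=(-21)^3=-24
add $t2, $t4, $t3 → $t2=(-24)+37=13
After step 12: $t4 = -24.

-24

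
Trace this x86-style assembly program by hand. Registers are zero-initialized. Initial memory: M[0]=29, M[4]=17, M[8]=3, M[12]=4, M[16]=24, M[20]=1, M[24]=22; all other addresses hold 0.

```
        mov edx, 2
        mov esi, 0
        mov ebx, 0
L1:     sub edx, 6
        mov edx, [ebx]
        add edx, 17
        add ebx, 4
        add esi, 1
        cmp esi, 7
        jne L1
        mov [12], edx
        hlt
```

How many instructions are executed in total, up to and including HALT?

edx=2
esi=0
ebx=0
edx=2-6=-4
edx=M[0]=29
edx=29+17=46
ebx=0+4=4
esi=0+1=1
cmp esi, 7  (cmp 1,7)
jne L1: taken
edx=46-6=40
edx=M[4]=17
edx=17+17=34
ebx=4+4=8
esi=1+1=2
cmp esi, 7  (cmp 2,7)
jne L1: taken
edx=34-6=28
edx=M[8]=3
edx=3+17=20
ebx=8+4=12
esi=2+1=3
cmp esi, 7  (cmp 3,7)
jne L1: taken
edx=20-6=14
edx=M[12]=4
edx=4+17=21
ebx=12+4=16
esi=3+1=4
cmp esi, 7  (cmp 4,7)
jne L1: taken
edx=21-6=15
edx=M[16]=24
edx=24+17=41
ebx=16+4=20
esi=4+1=5
cmp esi, 7  (cmp 5,7)
jne L1: taken
edx=41-6=35
edx=M[20]=1
edx=1+17=18
ebx=20+4=24
esi=5+1=6
cmp esi, 7  (cmp 6,7)
jne L1: taken
edx=18-6=12
edx=M[24]=22
edx=22+17=39
ebx=24+4=28
esi=6+1=7
cmp esi, 7  (cmp 7,7)
jne L1: not taken
mov [12], edx → M[12]=39
halt.
Total executed instructions: 54.

54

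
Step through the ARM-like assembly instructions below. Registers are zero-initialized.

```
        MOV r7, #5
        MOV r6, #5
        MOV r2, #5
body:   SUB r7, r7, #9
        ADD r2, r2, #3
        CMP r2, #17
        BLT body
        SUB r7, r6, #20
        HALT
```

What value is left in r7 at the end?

after MOV r7, #5: r7=5
after MOV r6, #5: r6=5
after MOV r2, #5: r2=5
after SUB r7, r7, #9: r7=5-9=-4
after ADD r2, r2, #3: r2=5+3=8
CMP r2, #17  (cmp 8,17)
BLT body: taken
after SUB r7, r7, #9: r7=(-4)-9=-13
after ADD r2, r2, #3: r2=8+3=11
CMP r2, #17  (cmp 11,17)
BLT body: taken
after SUB r7, r7, #9: r7=(-13)-9=-22
after ADD r2, r2, #3: r2=11+3=14
CMP r2, #17  (cmp 14,17)
BLT body: taken
after SUB r7, r7, #9: r7=(-22)-9=-31
after ADD r2, r2, #3: r2=14+3=17
CMP r2, #17  (cmp 17,17)
BLT body: not taken
after SUB r7, r6, #20: r7=5-20=-15
halt.

-15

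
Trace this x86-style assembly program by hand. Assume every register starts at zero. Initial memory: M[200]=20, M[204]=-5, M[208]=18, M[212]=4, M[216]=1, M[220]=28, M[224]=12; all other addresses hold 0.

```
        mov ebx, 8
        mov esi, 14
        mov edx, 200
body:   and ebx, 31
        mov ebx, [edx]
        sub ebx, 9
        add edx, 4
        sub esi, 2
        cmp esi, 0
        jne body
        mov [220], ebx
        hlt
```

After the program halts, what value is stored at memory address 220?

3

ebx=8
esi=14
edx=200
ebx=8&31=8
ebx=M[200]=20
ebx=20-9=11
edx=200+4=204
esi=14-2=12
cmp esi, 0  (cmp 12,0)
jne body: taken
ebx=11&31=11
ebx=M[204]=-5
ebx=(-5)-9=-14
edx=204+4=208
esi=12-2=10
cmp esi, 0  (cmp 10,0)
jne body: taken
ebx=(-14)&31=18
ebx=M[208]=18
ebx=18-9=9
edx=208+4=212
esi=10-2=8
cmp esi, 0  (cmp 8,0)
jne body: taken
ebx=9&31=9
ebx=M[212]=4
ebx=4-9=-5
edx=212+4=216
esi=8-2=6
cmp esi, 0  (cmp 6,0)
jne body: taken
ebx=(-5)&31=27
ebx=M[216]=1
ebx=1-9=-8
edx=216+4=220
esi=6-2=4
cmp esi, 0  (cmp 4,0)
jne body: taken
ebx=(-8)&31=24
ebx=M[220]=28
ebx=28-9=19
edx=220+4=224
esi=4-2=2
cmp esi, 0  (cmp 2,0)
jne body: taken
ebx=19&31=19
ebx=M[224]=12
ebx=12-9=3
edx=224+4=228
esi=2-2=0
cmp esi, 0  (cmp 0,0)
jne body: not taken
mov [220], ebx → M[220]=3
halt.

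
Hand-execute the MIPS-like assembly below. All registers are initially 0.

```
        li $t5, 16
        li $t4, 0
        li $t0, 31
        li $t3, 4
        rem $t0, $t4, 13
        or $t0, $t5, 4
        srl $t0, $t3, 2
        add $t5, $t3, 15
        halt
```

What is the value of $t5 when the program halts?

after li $t5, 16: $t5=16
after li $t4, 0: $t4=0
after li $t0, 31: $t0=31
after li $t3, 4: $t3=4
after rem $t0, $t4, 13: $t0=0%13=0
after or $t0, $t5, 4: $t0=16|4=20
after srl $t0, $t3, 2: $t0=4>>2=1
after add $t5, $t3, 15: $t5=4+15=19
halt.

19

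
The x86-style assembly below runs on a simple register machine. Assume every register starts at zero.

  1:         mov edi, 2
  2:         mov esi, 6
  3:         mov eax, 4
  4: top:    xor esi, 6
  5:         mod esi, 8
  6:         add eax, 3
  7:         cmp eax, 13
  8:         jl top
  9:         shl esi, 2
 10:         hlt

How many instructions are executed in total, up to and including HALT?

edi=2
esi=6
eax=4
esi=6^6=0
esi=0%8=0
eax=4+3=7
cmp eax, 13  (cmp 7,13)
jl top: taken
esi=0^6=6
esi=6%8=6
eax=7+3=10
cmp eax, 13  (cmp 10,13)
jl top: taken
esi=6^6=0
esi=0%8=0
eax=10+3=13
cmp eax, 13  (cmp 13,13)
jl top: not taken
esi=0<<2=0
halt.
Total executed instructions: 20.

20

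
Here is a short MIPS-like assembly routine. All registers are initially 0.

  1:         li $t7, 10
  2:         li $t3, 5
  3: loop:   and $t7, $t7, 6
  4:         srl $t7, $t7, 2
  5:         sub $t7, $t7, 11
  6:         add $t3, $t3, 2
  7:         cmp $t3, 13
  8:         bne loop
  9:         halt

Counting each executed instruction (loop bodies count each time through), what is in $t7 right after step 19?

after li $t7, 10: $t7=10
after li $t3, 5: $t3=5
after and $t7, $t7, 6: $t7=10&6=2
after srl $t7, $t7, 2: $t7=2>>2=0
after sub $t7, $t7, 11: $t7=0-11=-11
after add $t3, $t3, 2: $t3=5+2=7
cmp $t3, 13  (cmp 7,13)
bne loop: taken
after and $t7, $t7, 6: $t7=(-11)&6=4
after srl $t7, $t7, 2: $t7=4>>2=1
after sub $t7, $t7, 11: $t7=1-11=-10
after add $t3, $t3, 2: $t3=7+2=9
cmp $t3, 13  (cmp 9,13)
bne loop: taken
after and $t7, $t7, 6: $t7=(-10)&6=6
after srl $t7, $t7, 2: $t7=6>>2=1
after sub $t7, $t7, 11: $t7=1-11=-10
after add $t3, $t3, 2: $t3=9+2=11
cmp $t3, 13  (cmp 11,13)
After step 19: $t7 = -10.

-10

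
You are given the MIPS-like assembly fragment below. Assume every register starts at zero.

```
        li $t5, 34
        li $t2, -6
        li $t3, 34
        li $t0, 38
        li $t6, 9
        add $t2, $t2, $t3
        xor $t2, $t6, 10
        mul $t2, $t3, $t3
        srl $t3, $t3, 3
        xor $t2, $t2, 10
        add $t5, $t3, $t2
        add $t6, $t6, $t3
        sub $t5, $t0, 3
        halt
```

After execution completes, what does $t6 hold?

after li $t5, 34: $t5=34
after li $t2, -6: $t2=-6
after li $t3, 34: $t3=34
after li $t0, 38: $t0=38
after li $t6, 9: $t6=9
after add $t2, $t2, $t3: $t2=(-6)+34=28
after xor $t2, $t6, 10: $t2=9^10=3
after mul $t2, $t3, $t3: $t2=34*34=1156
after srl $t3, $t3, 3: $t3=34>>3=4
after xor $t2, $t2, 10: $t2=1156^10=1166
after add $t5, $t3, $t2: $t5=4+1166=1170
after add $t6, $t6, $t3: $t6=9+4=13
after sub $t5, $t0, 3: $t5=38-3=35
halt.

13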